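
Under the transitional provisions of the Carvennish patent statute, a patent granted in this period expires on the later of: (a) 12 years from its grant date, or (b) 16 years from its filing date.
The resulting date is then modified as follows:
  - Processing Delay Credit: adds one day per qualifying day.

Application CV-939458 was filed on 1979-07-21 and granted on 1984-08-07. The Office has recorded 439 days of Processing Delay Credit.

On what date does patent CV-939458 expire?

(a) grant + 12 years → 7 August 1996.
(b) filing + 16 years → 21 July 1995.
Later of the two: 7 August 1996.
Processing Delay Credit: +439 days → 20 October 1997.

1997-10-20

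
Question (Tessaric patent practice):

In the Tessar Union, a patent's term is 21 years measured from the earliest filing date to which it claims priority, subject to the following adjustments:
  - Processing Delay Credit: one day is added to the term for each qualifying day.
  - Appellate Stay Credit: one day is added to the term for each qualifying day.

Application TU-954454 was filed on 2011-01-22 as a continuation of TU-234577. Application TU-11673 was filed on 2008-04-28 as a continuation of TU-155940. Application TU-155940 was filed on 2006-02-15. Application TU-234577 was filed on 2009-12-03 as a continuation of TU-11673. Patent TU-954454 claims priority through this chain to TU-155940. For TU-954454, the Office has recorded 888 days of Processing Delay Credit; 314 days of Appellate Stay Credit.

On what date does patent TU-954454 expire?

Earliest priority filing: 15 February 2006.
Base term: 15 February 2006 + 21 years → 15 February 2027.
Processing Delay Credit: +888 days → 22 July 2029.
Appellate Stay Credit: +314 days → 1 June 2030.

2030-06-01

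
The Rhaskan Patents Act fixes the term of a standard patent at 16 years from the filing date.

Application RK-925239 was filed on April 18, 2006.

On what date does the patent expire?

2022-04-18

Filing date + 16 years → 18 April 2022.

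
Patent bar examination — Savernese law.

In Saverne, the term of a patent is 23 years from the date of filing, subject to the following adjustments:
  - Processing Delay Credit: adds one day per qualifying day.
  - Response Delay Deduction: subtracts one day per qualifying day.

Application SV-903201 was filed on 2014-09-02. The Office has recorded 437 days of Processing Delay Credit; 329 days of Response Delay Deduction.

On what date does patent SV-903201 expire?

Base term: filing date + 23 years → 2 September 2037.
Processing Delay Credit: +437 days → 13 November 2038.
Response Delay Deduction: −329 days → 19 December 2037.

December 19, 2037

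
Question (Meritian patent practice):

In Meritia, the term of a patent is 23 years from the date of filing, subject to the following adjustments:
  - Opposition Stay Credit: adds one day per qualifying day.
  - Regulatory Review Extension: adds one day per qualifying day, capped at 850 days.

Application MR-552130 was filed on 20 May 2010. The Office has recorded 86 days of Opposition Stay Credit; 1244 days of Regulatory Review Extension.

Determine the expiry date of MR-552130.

Base term: filing date + 23 years → 20 May 2033.
Opposition Stay Credit: +86 days → 14 August 2033.
Regulatory Review Extension: 1244 days claimed exceeds the 850-day cap, so +850 days → 12 December 2035.

2035-12-12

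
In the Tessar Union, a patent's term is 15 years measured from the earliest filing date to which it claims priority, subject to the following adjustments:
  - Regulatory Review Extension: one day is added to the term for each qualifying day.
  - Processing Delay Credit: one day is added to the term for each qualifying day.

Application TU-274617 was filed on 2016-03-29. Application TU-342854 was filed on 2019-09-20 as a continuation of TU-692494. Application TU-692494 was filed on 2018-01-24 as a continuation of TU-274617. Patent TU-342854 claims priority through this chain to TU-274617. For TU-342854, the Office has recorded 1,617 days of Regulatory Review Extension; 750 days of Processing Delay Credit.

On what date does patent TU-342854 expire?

September 20, 2037

Earliest priority filing: 29 March 2016.
Base term: 29 March 2016 + 15 years → 29 March 2031.
Regulatory Review Extension: +1617 days → 1 September 2035.
Processing Delay Credit: +750 days → 20 September 2037.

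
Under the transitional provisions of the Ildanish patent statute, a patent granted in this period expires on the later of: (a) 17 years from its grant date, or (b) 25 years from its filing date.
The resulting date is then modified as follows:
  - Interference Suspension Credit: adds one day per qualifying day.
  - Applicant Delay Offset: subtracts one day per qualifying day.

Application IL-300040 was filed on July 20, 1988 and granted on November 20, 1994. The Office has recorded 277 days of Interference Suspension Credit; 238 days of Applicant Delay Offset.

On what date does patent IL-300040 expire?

(a) grant + 17 years → 20 November 2011.
(b) filing + 25 years → 20 July 2013.
Later of the two: 20 July 2013.
Interference Suspension Credit: +277 days → 23 April 2014.
Applicant Delay Offset: −238 days → 28 August 2013.

2013-08-28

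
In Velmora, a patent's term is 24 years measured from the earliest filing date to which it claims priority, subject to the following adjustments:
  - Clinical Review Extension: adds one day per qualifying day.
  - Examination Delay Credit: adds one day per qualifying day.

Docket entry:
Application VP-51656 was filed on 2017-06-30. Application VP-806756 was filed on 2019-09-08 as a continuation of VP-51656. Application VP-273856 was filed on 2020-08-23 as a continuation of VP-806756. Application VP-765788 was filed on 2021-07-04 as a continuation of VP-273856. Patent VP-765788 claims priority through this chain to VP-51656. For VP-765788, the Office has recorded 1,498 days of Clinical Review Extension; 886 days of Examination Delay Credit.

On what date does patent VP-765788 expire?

January 9, 2048

Earliest priority filing: 30 June 2017.
Base term: 30 June 2017 + 24 years → 30 June 2041.
Clinical Review Extension: +1498 days → 6 August 2045.
Examination Delay Credit: +886 days → 9 January 2048.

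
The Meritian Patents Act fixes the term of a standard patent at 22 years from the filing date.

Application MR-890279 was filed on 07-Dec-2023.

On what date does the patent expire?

December 7, 2045

Filing date + 22 years → 7 December 2045.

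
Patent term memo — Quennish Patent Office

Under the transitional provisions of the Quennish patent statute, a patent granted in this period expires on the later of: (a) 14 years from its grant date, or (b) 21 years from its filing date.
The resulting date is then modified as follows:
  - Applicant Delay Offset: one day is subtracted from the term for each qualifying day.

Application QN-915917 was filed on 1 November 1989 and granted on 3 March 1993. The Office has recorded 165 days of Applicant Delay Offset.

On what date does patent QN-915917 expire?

2010-05-20

(a) grant + 14 years → 3 March 2007.
(b) filing + 21 years → 1 November 2010.
Later of the two: 1 November 2010.
Applicant Delay Offset: −165 days → 20 May 2010.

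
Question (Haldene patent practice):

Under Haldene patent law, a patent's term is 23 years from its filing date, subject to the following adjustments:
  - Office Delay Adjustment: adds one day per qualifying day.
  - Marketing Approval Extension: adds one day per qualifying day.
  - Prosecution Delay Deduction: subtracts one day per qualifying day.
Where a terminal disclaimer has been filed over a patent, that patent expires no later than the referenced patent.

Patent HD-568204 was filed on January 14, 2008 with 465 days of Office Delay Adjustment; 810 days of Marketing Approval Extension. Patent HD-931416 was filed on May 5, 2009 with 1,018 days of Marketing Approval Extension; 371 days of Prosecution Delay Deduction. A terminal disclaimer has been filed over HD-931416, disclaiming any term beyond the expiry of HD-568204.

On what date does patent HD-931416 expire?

Natural term of HD-931416:
  Base: filing + 23 years → 5 May 2032.
  Marketing Approval Extension: +1018 days → 17 February 2035.
  Prosecution Delay Deduction: −371 days → 11 February 2034.
Expiry of referenced patent HD-568204:
  Base: filing + 23 years → 14 January 2031.
  Office Delay Adjustment: +465 days → 23 April 2032.
  Marketing Approval Extension: +810 days → 12 July 2034.
Terminal disclaimer: HD-931416 expires on the earlier of 11 February 2034 and 12 July 2034.

February 11, 2034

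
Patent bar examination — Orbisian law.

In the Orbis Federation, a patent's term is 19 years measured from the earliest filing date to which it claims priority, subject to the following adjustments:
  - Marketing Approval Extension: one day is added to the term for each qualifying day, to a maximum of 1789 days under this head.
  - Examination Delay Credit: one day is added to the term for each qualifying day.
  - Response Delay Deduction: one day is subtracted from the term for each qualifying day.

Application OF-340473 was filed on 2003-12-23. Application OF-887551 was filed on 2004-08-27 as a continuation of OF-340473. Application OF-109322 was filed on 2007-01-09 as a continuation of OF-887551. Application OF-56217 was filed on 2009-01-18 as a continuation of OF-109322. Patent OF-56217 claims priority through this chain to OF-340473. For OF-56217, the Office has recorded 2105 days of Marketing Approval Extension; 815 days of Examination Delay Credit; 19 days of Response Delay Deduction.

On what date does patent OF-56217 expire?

2030-01-20

Earliest priority filing: 23 December 2003.
Base term: 23 December 2003 + 19 years → 23 December 2022.
Marketing Approval Extension: 2105 days claimed exceeds the 1789-day cap, so +1789 days → 16 November 2027.
Examination Delay Credit: +815 days → 8 February 2030.
Response Delay Deduction: −19 days → 20 January 2030.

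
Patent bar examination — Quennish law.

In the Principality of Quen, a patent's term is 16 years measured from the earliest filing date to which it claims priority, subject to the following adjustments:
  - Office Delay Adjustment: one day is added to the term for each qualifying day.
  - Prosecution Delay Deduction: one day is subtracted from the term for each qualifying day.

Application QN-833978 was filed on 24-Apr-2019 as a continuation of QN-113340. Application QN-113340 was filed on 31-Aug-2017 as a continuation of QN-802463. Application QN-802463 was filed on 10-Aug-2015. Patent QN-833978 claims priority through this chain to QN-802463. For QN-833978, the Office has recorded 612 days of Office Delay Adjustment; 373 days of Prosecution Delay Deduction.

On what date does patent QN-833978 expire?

Earliest priority filing: 10 August 2015.
Base term: 10 August 2015 + 16 years → 10 August 2031.
Office Delay Adjustment: +612 days → 13 April 2033.
Prosecution Delay Deduction: −373 days → 5 April 2032.

2032-04-05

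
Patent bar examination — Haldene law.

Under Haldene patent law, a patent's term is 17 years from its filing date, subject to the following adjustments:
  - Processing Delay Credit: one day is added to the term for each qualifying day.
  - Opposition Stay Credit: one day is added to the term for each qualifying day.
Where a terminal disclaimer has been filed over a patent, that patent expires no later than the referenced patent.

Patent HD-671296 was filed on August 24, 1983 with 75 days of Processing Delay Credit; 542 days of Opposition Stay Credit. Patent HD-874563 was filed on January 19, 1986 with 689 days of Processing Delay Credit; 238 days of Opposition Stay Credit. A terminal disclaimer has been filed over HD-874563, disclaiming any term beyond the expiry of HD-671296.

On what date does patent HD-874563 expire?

2002-05-03

Natural term of HD-874563:
  Base: filing + 17 years → 19 January 2003.
  Processing Delay Credit: +689 days → 8 December 2004.
  Opposition Stay Credit: +238 days → 3 August 2005.
Expiry of referenced patent HD-671296:
  Base: filing + 17 years → 24 August 2000.
  Processing Delay Credit: +75 days → 7 November 2000.
  Opposition Stay Credit: +542 days → 3 May 2002.
Terminal disclaimer: HD-874563 expires on the earlier of 3 August 2005 and 3 May 2002.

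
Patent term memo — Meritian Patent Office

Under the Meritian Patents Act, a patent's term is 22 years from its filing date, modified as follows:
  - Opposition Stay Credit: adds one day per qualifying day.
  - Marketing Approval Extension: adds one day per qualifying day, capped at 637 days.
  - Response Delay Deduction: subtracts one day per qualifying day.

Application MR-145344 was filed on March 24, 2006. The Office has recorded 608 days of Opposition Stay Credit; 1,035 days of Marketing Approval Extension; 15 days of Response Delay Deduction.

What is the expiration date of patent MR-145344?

Base term: filing date + 22 years → 24 March 2028.
Opposition Stay Credit: +608 days → 22 November 2029.
Marketing Approval Extension: 1035 days claimed exceeds the 637-day cap, so +637 days → 21 August 2031.
Response Delay Deduction: −15 days → 6 August 2031.

August 6, 2031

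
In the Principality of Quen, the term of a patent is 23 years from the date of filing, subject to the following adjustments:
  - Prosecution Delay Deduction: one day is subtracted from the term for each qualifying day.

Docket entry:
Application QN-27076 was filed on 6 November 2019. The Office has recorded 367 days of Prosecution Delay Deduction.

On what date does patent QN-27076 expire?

Base term: filing date + 23 years → 6 November 2042.
Prosecution Delay Deduction: −367 days → 4 November 2041.

November 4, 2041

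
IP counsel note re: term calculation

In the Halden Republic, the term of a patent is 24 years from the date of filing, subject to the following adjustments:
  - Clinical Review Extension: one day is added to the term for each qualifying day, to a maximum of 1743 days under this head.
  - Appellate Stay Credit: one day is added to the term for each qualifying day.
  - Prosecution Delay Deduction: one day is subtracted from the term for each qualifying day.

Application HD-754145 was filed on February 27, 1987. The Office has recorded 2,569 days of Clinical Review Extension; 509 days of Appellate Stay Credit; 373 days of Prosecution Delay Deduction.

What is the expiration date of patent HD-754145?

2016-04-20

Base term: filing date + 24 years → 27 February 2011.
Clinical Review Extension: 2569 days claimed exceeds the 1743-day cap, so +1743 days → 6 December 2015.
Appellate Stay Credit: +509 days → 28 April 2017.
Prosecution Delay Deduction: −373 days → 20 April 2016.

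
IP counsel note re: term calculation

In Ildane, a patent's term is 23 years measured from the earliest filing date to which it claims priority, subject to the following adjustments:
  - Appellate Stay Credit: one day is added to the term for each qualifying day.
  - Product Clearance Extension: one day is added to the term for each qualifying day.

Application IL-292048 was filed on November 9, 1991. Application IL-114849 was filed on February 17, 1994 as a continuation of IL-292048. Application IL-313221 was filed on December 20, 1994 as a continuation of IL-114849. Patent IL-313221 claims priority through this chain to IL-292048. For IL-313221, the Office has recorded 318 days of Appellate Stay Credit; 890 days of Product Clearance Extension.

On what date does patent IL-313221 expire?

2018-03-01

Earliest priority filing: 9 November 1991.
Base term: 9 November 1991 + 23 years → 9 November 2014.
Appellate Stay Credit: +318 days → 23 September 2015.
Product Clearance Extension: +890 days → 1 March 2018.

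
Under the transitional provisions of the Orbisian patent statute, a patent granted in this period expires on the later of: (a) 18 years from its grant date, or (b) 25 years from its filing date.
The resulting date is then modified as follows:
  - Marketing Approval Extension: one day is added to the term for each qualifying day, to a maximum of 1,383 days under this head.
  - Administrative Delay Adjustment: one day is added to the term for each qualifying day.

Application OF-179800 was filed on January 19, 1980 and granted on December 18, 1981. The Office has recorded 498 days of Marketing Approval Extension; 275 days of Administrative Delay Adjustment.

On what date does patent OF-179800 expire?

2007-03-03

(a) grant + 18 years → 18 December 1999.
(b) filing + 25 years → 19 January 2005.
Later of the two: 19 January 2005.
Marketing Approval Extension: 498 days (within the 1383-day cap) → +498 days → 1 June 2006.
Administrative Delay Adjustment: +275 days → 3 March 2007.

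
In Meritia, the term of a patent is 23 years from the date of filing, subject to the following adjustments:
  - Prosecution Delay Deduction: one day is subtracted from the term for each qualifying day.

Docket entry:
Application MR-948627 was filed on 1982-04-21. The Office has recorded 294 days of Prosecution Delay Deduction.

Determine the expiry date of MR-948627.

July 1, 2004

Base term: filing date + 23 years → 21 April 2005.
Prosecution Delay Deduction: −294 days → 1 July 2004.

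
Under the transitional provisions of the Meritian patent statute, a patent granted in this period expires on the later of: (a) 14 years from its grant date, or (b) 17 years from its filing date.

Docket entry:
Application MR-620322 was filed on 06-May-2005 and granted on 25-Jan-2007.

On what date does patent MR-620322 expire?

(a) grant + 14 years → 25 January 2021.
(b) filing + 17 years → 6 May 2022.
Later of the two: 6 May 2022.

2022-05-06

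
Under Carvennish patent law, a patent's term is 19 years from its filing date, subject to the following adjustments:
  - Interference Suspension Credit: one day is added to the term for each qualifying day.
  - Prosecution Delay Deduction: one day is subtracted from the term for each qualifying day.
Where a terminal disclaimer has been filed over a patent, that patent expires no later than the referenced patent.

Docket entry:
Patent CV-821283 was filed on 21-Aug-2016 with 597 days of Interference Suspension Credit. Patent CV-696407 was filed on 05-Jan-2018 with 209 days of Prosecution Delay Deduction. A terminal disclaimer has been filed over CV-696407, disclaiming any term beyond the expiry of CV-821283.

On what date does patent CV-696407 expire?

Natural term of CV-696407:
  Base: filing + 19 years → 5 January 2037.
  Prosecution Delay Deduction: −209 days → 10 June 2036.
Expiry of referenced patent CV-821283:
  Base: filing + 19 years → 21 August 2035.
  Interference Suspension Credit: +597 days → 9 April 2037.
Terminal disclaimer: CV-696407 expires on the earlier of 10 June 2036 and 9 April 2037.

June 10, 2036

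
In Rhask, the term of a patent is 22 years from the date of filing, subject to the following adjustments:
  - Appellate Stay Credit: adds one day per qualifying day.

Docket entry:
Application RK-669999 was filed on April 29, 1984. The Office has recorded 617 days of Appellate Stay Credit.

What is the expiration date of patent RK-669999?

2008-01-06

Base term: filing date + 22 years → 29 April 2006.
Appellate Stay Credit: +617 days → 6 January 2008.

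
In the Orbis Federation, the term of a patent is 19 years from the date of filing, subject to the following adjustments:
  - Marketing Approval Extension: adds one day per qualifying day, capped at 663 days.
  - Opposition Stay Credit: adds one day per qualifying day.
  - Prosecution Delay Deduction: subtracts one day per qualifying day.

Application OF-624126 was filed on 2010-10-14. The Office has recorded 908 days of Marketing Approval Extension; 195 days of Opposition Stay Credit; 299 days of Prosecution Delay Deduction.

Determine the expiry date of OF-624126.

2031-04-26

Base term: filing date + 19 years → 14 October 2029.
Marketing Approval Extension: 908 days claimed exceeds the 663-day cap, so +663 days → 8 August 2031.
Opposition Stay Credit: +195 days → 19 February 2032.
Prosecution Delay Deduction: −299 days → 26 April 2031.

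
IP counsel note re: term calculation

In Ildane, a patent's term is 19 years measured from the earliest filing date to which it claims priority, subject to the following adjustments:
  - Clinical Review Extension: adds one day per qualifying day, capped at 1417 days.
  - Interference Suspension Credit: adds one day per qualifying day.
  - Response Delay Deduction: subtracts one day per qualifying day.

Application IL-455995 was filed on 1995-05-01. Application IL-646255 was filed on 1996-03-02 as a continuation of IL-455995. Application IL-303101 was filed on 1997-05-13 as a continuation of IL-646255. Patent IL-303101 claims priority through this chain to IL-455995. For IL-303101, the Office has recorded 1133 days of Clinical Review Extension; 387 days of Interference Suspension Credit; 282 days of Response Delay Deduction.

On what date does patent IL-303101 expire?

September 20, 2017

Earliest priority filing: 1 May 1995.
Base term: 1 May 1995 + 19 years → 1 May 2014.
Clinical Review Extension: 1133 days (within the 1417-day cap) → +1133 days → 7 June 2017.
Interference Suspension Credit: +387 days → 29 June 2018.
Response Delay Deduction: −282 days → 20 September 2017.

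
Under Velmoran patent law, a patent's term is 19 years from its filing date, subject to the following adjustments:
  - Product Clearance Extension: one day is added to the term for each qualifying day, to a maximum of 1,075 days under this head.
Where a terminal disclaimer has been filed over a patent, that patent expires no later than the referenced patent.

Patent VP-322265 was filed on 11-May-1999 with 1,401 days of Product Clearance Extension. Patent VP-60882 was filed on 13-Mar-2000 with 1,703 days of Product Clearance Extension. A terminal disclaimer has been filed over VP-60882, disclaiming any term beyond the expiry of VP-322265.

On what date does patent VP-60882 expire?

Natural term of VP-60882:
  Base: filing + 19 years → 13 March 2019.
  Product Clearance Extension: 1703 days claimed exceeds the 1075-day cap, so +1075 days → 20 February 2022.
Expiry of referenced patent VP-322265:
  Base: filing + 19 years → 11 May 2018.
  Product Clearance Extension: 1401 days claimed exceeds the 1075-day cap, so +1075 days → 20 April 2021.
Terminal disclaimer: VP-60882 expires on the earlier of 20 February 2022 and 20 April 2021.

April 20, 2021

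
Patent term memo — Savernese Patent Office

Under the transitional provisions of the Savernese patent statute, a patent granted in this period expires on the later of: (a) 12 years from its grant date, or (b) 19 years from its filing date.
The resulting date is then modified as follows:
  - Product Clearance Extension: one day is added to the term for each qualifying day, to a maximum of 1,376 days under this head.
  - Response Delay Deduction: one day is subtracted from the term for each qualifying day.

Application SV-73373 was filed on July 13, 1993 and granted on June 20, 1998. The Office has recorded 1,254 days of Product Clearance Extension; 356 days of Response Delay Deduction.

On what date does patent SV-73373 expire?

(a) grant + 12 years → 20 June 2010.
(b) filing + 19 years → 13 July 2012.
Later of the two: 13 July 2012.
Product Clearance Extension: 1254 days (within the 1376-day cap) → +1254 days → 19 December 2015.
Response Delay Deduction: −356 days → 28 December 2014.

2014-12-28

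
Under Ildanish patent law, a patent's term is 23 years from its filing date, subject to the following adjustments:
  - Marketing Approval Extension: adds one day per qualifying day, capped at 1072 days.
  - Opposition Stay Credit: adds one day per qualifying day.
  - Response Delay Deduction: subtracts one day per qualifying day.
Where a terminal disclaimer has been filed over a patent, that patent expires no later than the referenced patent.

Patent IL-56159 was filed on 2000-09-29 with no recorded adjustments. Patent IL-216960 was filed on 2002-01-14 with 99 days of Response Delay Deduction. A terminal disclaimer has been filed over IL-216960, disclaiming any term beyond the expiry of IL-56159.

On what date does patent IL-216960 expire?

September 29, 2023

Natural term of IL-216960:
  Base: filing + 23 years → 14 January 2025.
  Response Delay Deduction: −99 days → 7 October 2024.
Expiry of referenced patent IL-56159:
  Base: filing + 23 years → 29 September 2023.
Terminal disclaimer: IL-216960 expires on the earlier of 7 October 2024 and 29 September 2023.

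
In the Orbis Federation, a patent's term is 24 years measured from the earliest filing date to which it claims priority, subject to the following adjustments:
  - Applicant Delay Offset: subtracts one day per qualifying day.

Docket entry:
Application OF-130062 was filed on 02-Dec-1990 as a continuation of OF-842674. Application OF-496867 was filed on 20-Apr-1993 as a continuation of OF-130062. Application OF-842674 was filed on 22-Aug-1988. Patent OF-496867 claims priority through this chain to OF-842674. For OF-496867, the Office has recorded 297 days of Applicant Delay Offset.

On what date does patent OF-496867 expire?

Earliest priority filing: 22 August 1988.
Base term: 22 August 1988 + 24 years → 22 August 2012.
Applicant Delay Offset: −297 days → 30 October 2011.

2011-10-30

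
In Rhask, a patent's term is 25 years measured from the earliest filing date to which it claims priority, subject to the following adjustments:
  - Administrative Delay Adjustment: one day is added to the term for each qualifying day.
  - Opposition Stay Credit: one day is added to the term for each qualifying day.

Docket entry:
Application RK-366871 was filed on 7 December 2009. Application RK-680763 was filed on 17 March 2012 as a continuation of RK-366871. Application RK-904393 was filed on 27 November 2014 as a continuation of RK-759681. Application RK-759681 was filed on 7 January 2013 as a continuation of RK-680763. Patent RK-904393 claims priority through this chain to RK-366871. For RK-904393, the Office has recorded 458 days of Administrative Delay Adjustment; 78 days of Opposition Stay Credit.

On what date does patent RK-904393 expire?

Earliest priority filing: 7 December 2009.
Base term: 7 December 2009 + 25 years → 7 December 2034.
Administrative Delay Adjustment: +458 days → 9 March 2036.
Opposition Stay Credit: +78 days → 26 May 2036.

2036-05-26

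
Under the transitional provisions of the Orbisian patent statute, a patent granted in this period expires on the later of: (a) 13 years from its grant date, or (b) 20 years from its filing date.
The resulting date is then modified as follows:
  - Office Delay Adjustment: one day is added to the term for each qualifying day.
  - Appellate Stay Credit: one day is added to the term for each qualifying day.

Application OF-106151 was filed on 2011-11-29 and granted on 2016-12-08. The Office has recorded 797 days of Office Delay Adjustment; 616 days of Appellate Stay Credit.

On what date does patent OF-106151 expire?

2035-10-12

(a) grant + 13 years → 8 December 2029.
(b) filing + 20 years → 29 November 2031.
Later of the two: 29 November 2031.
Office Delay Adjustment: +797 days → 3 February 2034.
Appellate Stay Credit: +616 days → 12 October 2035.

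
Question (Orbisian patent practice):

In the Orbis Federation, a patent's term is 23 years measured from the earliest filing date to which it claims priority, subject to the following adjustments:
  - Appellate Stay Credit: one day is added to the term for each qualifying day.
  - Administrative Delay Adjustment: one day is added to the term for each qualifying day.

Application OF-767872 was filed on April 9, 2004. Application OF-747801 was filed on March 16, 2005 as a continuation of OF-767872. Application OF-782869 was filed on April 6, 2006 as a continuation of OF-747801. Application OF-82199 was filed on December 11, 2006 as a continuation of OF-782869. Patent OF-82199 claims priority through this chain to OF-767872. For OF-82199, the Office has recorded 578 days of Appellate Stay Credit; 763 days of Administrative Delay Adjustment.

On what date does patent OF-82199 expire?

December 10, 2030

Earliest priority filing: 9 April 2004.
Base term: 9 April 2004 + 23 years → 9 April 2027.
Appellate Stay Credit: +578 days → 7 November 2028.
Administrative Delay Adjustment: +763 days → 10 December 2030.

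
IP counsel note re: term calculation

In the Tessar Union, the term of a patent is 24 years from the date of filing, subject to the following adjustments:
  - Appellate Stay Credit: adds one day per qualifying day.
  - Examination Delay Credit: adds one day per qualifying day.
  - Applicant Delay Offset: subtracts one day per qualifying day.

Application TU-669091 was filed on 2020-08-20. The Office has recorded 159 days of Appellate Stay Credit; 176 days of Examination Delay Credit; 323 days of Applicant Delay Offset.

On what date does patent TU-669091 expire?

Base term: filing date + 24 years → 20 August 2044.
Appellate Stay Credit: +159 days → 26 January 2045.
Examination Delay Credit: +176 days → 21 July 2045.
Applicant Delay Offset: −323 days → 1 September 2044.

2044-09-01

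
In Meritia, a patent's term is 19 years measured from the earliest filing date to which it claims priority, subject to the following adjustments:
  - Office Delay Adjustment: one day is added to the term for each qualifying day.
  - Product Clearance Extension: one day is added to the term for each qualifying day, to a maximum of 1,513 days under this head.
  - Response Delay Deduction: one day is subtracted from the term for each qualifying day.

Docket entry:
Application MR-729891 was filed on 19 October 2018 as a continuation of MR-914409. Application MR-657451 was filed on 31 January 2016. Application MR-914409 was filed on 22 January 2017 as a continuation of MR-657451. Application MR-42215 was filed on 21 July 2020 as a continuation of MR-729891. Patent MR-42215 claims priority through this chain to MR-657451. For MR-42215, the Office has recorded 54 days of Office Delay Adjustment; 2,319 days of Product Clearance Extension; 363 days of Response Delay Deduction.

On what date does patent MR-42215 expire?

Earliest priority filing: 31 January 2016.
Base term: 31 January 2016 + 19 years → 31 January 2035.
Office Delay Adjustment: +54 days → 26 March 2035.
Product Clearance Extension: 2319 days claimed exceeds the 1513-day cap, so +1513 days → 17 May 2039.
Response Delay Deduction: −363 days → 19 May 2038.

May 19, 2038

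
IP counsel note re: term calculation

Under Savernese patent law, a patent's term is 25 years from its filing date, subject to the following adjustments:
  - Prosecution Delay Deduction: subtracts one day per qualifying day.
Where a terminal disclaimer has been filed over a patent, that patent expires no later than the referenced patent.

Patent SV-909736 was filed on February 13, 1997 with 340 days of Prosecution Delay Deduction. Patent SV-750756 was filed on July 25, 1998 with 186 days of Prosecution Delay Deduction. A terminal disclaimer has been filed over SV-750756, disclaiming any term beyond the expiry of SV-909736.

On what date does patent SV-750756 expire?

Natural term of SV-750756:
  Base: filing + 25 years → 25 July 2023.
  Prosecution Delay Deduction: −186 days → 20 January 2023.
Expiry of referenced patent SV-909736:
  Base: filing + 25 years → 13 February 2022.
  Prosecution Delay Deduction: −340 days → 10 March 2021.
Terminal disclaimer: SV-750756 expires on the earlier of 20 January 2023 and 10 March 2021.

March 10, 2021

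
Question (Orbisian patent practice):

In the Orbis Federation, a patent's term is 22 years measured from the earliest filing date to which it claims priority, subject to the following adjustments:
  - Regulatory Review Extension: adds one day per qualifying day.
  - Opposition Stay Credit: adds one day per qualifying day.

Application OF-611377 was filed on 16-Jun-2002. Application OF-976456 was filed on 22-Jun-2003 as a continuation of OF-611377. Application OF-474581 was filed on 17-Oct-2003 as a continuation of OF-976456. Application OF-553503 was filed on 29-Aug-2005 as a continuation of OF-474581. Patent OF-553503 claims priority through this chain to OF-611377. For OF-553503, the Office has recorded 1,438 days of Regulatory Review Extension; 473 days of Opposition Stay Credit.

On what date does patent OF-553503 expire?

September 9, 2029

Earliest priority filing: 16 June 2002.
Base term: 16 June 2002 + 22 years → 16 June 2024.
Regulatory Review Extension: +1438 days → 24 May 2028.
Opposition Stay Credit: +473 days → 9 September 2029.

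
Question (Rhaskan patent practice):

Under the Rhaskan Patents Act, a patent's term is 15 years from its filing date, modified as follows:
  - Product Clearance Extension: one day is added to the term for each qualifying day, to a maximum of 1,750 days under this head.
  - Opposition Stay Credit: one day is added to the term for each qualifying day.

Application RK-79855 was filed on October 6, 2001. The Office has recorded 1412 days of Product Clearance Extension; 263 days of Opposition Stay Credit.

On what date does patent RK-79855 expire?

Base term: filing date + 15 years → 6 October 2016.
Product Clearance Extension: 1412 days (within the 1750-day cap) → +1412 days → 18 August 2020.
Opposition Stay Credit: +263 days → 8 May 2021.

May 8, 2021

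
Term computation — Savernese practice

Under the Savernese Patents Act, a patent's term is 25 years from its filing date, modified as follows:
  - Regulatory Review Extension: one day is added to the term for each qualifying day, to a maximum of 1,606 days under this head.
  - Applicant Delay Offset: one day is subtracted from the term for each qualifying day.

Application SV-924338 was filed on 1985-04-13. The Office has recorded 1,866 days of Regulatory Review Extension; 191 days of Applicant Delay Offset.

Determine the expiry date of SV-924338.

Base term: filing date + 25 years → 13 April 2010.
Regulatory Review Extension: 1866 days claimed exceeds the 1606-day cap, so +1606 days → 5 September 2014.
Applicant Delay Offset: −191 days → 26 February 2014.

February 26, 2014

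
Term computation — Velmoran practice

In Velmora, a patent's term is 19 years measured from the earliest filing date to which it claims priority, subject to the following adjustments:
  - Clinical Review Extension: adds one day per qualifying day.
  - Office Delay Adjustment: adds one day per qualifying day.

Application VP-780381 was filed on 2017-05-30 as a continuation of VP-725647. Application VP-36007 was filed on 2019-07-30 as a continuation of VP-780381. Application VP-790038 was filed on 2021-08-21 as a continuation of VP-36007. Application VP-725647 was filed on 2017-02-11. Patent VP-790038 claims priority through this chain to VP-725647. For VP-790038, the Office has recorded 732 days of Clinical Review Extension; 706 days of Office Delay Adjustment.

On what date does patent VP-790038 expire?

Earliest priority filing: 11 February 2017.
Base term: 11 February 2017 + 19 years → 11 February 2036.
Clinical Review Extension: +732 days → 12 February 2038.
Office Delay Adjustment: +706 days → 19 January 2040.

January 19, 2040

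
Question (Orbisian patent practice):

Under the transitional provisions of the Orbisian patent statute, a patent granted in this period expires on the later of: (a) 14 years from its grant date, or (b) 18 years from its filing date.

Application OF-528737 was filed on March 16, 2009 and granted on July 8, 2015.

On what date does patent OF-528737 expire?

July 8, 2029

(a) grant + 14 years → 8 July 2029.
(b) filing + 18 years → 16 March 2027.
Later of the two: 8 July 2029.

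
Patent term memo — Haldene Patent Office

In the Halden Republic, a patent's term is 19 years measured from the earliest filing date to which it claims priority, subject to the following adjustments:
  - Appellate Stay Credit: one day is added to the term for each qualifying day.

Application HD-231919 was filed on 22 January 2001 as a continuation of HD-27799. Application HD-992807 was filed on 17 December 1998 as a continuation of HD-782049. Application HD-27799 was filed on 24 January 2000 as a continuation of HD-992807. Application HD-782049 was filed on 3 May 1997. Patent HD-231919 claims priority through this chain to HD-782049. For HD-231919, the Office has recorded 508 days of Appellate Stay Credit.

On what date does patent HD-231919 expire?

September 23, 2017

Earliest priority filing: 3 May 1997.
Base term: 3 May 1997 + 19 years → 3 May 2016.
Appellate Stay Credit: +508 days → 23 September 2017.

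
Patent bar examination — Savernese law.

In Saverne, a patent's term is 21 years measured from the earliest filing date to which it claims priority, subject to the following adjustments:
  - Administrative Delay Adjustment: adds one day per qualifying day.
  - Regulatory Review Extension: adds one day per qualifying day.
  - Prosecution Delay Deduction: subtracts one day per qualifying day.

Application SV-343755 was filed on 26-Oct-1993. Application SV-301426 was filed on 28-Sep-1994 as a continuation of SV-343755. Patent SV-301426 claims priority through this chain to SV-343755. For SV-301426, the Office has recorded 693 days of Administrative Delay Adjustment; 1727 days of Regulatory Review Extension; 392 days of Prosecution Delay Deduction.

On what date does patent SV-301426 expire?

2020-05-15

Earliest priority filing: 26 October 1993.
Base term: 26 October 1993 + 21 years → 26 October 2014.
Administrative Delay Adjustment: +693 days → 18 September 2016.
Regulatory Review Extension: +1727 days → 11 June 2021.
Prosecution Delay Deduction: −392 days → 15 May 2020.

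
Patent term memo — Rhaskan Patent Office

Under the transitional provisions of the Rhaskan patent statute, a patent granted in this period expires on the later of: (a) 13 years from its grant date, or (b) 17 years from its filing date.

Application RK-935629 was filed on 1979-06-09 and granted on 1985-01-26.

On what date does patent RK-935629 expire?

(a) grant + 13 years → 26 January 1998.
(b) filing + 17 years → 9 June 1996.
Later of the two: 26 January 1998.

1998-01-26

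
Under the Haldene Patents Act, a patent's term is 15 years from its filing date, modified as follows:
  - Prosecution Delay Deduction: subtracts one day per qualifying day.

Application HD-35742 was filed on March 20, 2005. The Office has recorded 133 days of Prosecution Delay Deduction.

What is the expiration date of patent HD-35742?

Base term: filing date + 15 years → 20 March 2020.
Prosecution Delay Deduction: −133 days → 8 November 2019.

2019-11-08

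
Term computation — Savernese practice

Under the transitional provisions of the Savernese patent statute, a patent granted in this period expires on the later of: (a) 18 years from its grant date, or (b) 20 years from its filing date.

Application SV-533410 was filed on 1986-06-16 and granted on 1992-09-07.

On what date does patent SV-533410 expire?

(a) grant + 18 years → 7 September 2010.
(b) filing + 20 years → 16 June 2006.
Later of the two: 7 September 2010.

September 7, 2010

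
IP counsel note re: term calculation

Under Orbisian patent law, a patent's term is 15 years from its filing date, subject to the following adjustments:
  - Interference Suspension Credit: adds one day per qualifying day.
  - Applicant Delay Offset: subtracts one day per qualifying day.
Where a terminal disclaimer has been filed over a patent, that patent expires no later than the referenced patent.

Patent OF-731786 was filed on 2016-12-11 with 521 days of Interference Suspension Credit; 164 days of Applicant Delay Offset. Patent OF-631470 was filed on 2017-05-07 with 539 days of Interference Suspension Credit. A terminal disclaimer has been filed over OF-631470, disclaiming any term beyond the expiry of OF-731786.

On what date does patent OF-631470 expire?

Natural term of OF-631470:
  Base: filing + 15 years → 7 May 2032.
  Interference Suspension Credit: +539 days → 28 October 2033.
Expiry of referenced patent OF-731786:
  Base: filing + 15 years → 11 December 2031.
  Interference Suspension Credit: +521 days → 15 May 2033.
  Applicant Delay Offset: −164 days → 2 December 2032.
Terminal disclaimer: OF-631470 expires on the earlier of 28 October 2033 and 2 December 2032.

December 2, 2032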